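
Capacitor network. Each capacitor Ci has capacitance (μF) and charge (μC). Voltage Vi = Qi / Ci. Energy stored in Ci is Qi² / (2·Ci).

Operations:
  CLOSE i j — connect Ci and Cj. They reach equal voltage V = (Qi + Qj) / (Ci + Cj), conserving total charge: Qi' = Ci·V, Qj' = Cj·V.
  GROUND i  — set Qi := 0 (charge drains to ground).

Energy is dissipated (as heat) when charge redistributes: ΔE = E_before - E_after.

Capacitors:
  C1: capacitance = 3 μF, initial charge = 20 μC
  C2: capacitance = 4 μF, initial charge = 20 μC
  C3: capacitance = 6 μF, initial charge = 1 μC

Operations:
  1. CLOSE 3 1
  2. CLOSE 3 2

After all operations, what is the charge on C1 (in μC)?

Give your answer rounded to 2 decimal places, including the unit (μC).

Initial: C1(3μF, Q=20μC, V=6.67V), C2(4μF, Q=20μC, V=5.00V), C3(6μF, Q=1μC, V=0.17V)
Op 1: CLOSE 3-1: Q_total=21.00, C_total=9.00, V=2.33; Q3=14.00, Q1=7.00; dissipated=42.250
Op 2: CLOSE 3-2: Q_total=34.00, C_total=10.00, V=3.40; Q3=20.40, Q2=13.60; dissipated=8.533
Final charges: Q1=7.00, Q2=13.60, Q3=20.40

Answer: 7.00 μC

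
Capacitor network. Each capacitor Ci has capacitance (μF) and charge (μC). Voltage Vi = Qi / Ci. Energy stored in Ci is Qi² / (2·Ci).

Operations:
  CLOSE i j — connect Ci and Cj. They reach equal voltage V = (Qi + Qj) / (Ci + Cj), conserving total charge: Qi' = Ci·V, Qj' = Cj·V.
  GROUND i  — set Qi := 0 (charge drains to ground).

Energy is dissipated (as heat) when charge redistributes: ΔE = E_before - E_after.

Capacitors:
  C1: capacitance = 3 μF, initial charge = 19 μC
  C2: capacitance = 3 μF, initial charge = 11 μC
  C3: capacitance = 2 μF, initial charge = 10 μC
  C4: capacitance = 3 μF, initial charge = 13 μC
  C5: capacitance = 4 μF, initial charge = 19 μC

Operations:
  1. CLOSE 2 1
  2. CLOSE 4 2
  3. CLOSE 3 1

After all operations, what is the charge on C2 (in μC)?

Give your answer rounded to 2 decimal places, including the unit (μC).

Initial: C1(3μF, Q=19μC, V=6.33V), C2(3μF, Q=11μC, V=3.67V), C3(2μF, Q=10μC, V=5.00V), C4(3μF, Q=13μC, V=4.33V), C5(4μF, Q=19μC, V=4.75V)
Op 1: CLOSE 2-1: Q_total=30.00, C_total=6.00, V=5.00; Q2=15.00, Q1=15.00; dissipated=5.333
Op 2: CLOSE 4-2: Q_total=28.00, C_total=6.00, V=4.67; Q4=14.00, Q2=14.00; dissipated=0.333
Op 3: CLOSE 3-1: Q_total=25.00, C_total=5.00, V=5.00; Q3=10.00, Q1=15.00; dissipated=0.000
Final charges: Q1=15.00, Q2=14.00, Q3=10.00, Q4=14.00, Q5=19.00

Answer: 14.00 μC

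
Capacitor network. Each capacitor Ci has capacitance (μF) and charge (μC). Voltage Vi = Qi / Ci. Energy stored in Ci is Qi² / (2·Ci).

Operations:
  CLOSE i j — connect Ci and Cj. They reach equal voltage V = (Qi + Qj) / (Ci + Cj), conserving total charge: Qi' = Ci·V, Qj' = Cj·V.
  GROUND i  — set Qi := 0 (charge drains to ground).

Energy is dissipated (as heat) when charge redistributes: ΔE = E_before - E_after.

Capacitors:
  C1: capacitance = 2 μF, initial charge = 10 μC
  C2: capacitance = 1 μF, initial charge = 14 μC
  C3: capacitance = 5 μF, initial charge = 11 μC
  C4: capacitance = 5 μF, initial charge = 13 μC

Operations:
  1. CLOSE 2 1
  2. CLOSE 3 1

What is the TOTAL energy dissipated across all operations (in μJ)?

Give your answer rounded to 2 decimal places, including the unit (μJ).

Initial: C1(2μF, Q=10μC, V=5.00V), C2(1μF, Q=14μC, V=14.00V), C3(5μF, Q=11μC, V=2.20V), C4(5μF, Q=13μC, V=2.60V)
Op 1: CLOSE 2-1: Q_total=24.00, C_total=3.00, V=8.00; Q2=8.00, Q1=16.00; dissipated=27.000
Op 2: CLOSE 3-1: Q_total=27.00, C_total=7.00, V=3.86; Q3=19.29, Q1=7.71; dissipated=24.029
Total dissipated: 51.029 μJ

Answer: 51.03 μJ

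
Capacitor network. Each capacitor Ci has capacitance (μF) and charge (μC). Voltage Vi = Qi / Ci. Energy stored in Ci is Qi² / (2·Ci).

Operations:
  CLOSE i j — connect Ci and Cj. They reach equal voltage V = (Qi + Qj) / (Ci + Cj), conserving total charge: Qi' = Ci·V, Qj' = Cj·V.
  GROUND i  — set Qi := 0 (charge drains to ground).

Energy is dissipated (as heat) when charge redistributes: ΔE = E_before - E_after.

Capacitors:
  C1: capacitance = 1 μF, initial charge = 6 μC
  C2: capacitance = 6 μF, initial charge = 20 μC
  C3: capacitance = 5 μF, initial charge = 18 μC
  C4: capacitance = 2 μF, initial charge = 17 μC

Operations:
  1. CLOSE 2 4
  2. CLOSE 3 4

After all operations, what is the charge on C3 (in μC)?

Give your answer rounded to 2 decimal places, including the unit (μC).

Initial: C1(1μF, Q=6μC, V=6.00V), C2(6μF, Q=20μC, V=3.33V), C3(5μF, Q=18μC, V=3.60V), C4(2μF, Q=17μC, V=8.50V)
Op 1: CLOSE 2-4: Q_total=37.00, C_total=8.00, V=4.62; Q2=27.75, Q4=9.25; dissipated=20.021
Op 2: CLOSE 3-4: Q_total=27.25, C_total=7.00, V=3.89; Q3=19.46, Q4=7.79; dissipated=0.750
Final charges: Q1=6.00, Q2=27.75, Q3=19.46, Q4=7.79

Answer: 19.46 μC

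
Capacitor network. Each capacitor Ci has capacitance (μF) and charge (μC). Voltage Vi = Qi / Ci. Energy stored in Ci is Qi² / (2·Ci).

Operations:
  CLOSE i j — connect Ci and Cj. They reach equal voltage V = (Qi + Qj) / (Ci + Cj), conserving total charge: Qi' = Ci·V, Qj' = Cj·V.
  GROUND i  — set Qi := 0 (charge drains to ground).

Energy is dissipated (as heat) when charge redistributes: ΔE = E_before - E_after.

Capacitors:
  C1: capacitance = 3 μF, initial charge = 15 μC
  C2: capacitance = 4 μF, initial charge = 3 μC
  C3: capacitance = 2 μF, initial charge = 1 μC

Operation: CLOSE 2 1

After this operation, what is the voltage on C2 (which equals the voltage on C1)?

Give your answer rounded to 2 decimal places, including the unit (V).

Initial: C1(3μF, Q=15μC, V=5.00V), C2(4μF, Q=3μC, V=0.75V), C3(2μF, Q=1μC, V=0.50V)
Op 1: CLOSE 2-1: Q_total=18.00, C_total=7.00, V=2.57; Q2=10.29, Q1=7.71; dissipated=15.482

Answer: 2.57 V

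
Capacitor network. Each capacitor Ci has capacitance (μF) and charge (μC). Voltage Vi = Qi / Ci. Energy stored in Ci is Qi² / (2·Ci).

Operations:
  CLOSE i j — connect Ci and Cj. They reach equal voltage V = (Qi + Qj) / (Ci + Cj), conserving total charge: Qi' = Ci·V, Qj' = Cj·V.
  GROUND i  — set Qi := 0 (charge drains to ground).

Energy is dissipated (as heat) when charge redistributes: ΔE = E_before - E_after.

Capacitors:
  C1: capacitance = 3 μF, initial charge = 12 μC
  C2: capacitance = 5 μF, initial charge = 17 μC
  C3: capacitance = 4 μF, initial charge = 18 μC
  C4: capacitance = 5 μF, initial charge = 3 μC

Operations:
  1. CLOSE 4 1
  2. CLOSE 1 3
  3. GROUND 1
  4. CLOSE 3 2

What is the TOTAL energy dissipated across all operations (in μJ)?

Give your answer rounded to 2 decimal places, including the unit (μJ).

Answer: 33.83 μJ

Derivation:
Initial: C1(3μF, Q=12μC, V=4.00V), C2(5μF, Q=17μC, V=3.40V), C3(4μF, Q=18μC, V=4.50V), C4(5μF, Q=3μC, V=0.60V)
Op 1: CLOSE 4-1: Q_total=15.00, C_total=8.00, V=1.88; Q4=9.38, Q1=5.62; dissipated=10.838
Op 2: CLOSE 1-3: Q_total=23.62, C_total=7.00, V=3.38; Q1=10.12, Q3=13.50; dissipated=5.906
Op 3: GROUND 1: Q1=0; energy lost=17.086
Op 4: CLOSE 3-2: Q_total=30.50, C_total=9.00, V=3.39; Q3=13.56, Q2=16.94; dissipated=0.001
Total dissipated: 33.830 μJ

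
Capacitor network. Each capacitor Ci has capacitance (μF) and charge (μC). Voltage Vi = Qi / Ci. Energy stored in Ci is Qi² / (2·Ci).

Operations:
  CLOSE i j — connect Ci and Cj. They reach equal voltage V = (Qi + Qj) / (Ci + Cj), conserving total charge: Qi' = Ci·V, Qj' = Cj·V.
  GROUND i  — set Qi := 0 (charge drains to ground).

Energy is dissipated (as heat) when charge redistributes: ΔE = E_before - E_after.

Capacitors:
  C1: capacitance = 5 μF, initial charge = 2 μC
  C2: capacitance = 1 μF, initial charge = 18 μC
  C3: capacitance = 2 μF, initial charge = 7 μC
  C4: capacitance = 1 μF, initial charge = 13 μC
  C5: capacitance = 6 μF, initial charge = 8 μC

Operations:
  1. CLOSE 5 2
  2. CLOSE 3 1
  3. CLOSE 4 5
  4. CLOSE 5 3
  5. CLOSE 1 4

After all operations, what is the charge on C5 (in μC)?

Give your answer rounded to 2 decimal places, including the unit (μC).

Answer: 24.61 μC

Derivation:
Initial: C1(5μF, Q=2μC, V=0.40V), C2(1μF, Q=18μC, V=18.00V), C3(2μF, Q=7μC, V=3.50V), C4(1μF, Q=13μC, V=13.00V), C5(6μF, Q=8μC, V=1.33V)
Op 1: CLOSE 5-2: Q_total=26.00, C_total=7.00, V=3.71; Q5=22.29, Q2=3.71; dissipated=119.048
Op 2: CLOSE 3-1: Q_total=9.00, C_total=7.00, V=1.29; Q3=2.57, Q1=6.43; dissipated=6.864
Op 3: CLOSE 4-5: Q_total=35.29, C_total=7.00, V=5.04; Q4=5.04, Q5=30.24; dissipated=36.953
Op 4: CLOSE 5-3: Q_total=32.82, C_total=8.00, V=4.10; Q5=24.61, Q3=8.20; dissipated=10.576
Op 5: CLOSE 1-4: Q_total=11.47, C_total=6.00, V=1.91; Q1=9.56, Q4=1.91; dissipated=5.875
Final charges: Q1=9.56, Q2=3.71, Q3=8.20, Q4=1.91, Q5=24.61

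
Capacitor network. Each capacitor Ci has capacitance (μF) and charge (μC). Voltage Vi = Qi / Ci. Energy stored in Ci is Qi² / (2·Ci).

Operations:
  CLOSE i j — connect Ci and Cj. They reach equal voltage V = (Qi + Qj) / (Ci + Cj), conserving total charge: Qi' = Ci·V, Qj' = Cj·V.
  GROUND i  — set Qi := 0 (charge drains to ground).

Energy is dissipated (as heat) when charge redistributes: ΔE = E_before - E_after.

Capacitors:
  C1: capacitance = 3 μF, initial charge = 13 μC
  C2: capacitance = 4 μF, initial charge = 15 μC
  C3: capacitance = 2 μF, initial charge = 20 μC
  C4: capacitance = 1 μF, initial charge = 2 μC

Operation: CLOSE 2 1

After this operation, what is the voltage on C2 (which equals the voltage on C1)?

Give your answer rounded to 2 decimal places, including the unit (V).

Initial: C1(3μF, Q=13μC, V=4.33V), C2(4μF, Q=15μC, V=3.75V), C3(2μF, Q=20μC, V=10.00V), C4(1μF, Q=2μC, V=2.00V)
Op 1: CLOSE 2-1: Q_total=28.00, C_total=7.00, V=4.00; Q2=16.00, Q1=12.00; dissipated=0.292

Answer: 4.00 V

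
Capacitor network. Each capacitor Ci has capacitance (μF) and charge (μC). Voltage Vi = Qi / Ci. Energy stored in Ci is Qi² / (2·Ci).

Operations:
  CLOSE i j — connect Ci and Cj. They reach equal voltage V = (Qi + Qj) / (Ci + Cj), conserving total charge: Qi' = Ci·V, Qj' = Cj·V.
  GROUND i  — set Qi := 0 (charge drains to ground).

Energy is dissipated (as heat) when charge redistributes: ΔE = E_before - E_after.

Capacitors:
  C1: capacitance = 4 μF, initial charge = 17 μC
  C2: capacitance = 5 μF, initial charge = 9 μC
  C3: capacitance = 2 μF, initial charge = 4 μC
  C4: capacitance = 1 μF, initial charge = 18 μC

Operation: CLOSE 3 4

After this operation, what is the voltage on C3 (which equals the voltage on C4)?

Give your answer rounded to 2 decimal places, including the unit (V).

Initial: C1(4μF, Q=17μC, V=4.25V), C2(5μF, Q=9μC, V=1.80V), C3(2μF, Q=4μC, V=2.00V), C4(1μF, Q=18μC, V=18.00V)
Op 1: CLOSE 3-4: Q_total=22.00, C_total=3.00, V=7.33; Q3=14.67, Q4=7.33; dissipated=85.333

Answer: 7.33 V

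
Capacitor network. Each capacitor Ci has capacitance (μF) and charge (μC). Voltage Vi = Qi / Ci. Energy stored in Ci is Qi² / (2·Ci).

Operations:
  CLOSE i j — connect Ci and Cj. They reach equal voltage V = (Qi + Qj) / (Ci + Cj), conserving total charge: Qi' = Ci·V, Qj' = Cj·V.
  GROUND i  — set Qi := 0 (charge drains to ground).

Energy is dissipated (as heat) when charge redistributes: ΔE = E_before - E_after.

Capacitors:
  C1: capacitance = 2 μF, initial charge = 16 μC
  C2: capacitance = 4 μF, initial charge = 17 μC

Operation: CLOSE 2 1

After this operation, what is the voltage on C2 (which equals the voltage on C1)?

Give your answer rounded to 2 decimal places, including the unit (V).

Initial: C1(2μF, Q=16μC, V=8.00V), C2(4μF, Q=17μC, V=4.25V)
Op 1: CLOSE 2-1: Q_total=33.00, C_total=6.00, V=5.50; Q2=22.00, Q1=11.00; dissipated=9.375

Answer: 5.50 V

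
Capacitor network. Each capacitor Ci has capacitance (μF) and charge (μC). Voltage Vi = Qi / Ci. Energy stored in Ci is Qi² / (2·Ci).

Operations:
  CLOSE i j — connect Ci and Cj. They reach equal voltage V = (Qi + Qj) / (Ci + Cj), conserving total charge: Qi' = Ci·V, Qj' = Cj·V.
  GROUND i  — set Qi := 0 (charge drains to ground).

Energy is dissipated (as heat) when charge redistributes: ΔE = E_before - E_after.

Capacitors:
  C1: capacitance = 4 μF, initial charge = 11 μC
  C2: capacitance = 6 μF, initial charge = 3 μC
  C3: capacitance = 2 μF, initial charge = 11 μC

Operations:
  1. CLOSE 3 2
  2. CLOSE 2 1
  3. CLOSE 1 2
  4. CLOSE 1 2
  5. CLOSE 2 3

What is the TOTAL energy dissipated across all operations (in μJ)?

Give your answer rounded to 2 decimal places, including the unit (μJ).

Answer: 20.07 μJ

Derivation:
Initial: C1(4μF, Q=11μC, V=2.75V), C2(6μF, Q=3μC, V=0.50V), C3(2μF, Q=11μC, V=5.50V)
Op 1: CLOSE 3-2: Q_total=14.00, C_total=8.00, V=1.75; Q3=3.50, Q2=10.50; dissipated=18.750
Op 2: CLOSE 2-1: Q_total=21.50, C_total=10.00, V=2.15; Q2=12.90, Q1=8.60; dissipated=1.200
Op 3: CLOSE 1-2: Q_total=21.50, C_total=10.00, V=2.15; Q1=8.60, Q2=12.90; dissipated=0.000
Op 4: CLOSE 1-2: Q_total=21.50, C_total=10.00, V=2.15; Q1=8.60, Q2=12.90; dissipated=0.000
Op 5: CLOSE 2-3: Q_total=16.40, C_total=8.00, V=2.05; Q2=12.30, Q3=4.10; dissipated=0.120
Total dissipated: 20.070 μJ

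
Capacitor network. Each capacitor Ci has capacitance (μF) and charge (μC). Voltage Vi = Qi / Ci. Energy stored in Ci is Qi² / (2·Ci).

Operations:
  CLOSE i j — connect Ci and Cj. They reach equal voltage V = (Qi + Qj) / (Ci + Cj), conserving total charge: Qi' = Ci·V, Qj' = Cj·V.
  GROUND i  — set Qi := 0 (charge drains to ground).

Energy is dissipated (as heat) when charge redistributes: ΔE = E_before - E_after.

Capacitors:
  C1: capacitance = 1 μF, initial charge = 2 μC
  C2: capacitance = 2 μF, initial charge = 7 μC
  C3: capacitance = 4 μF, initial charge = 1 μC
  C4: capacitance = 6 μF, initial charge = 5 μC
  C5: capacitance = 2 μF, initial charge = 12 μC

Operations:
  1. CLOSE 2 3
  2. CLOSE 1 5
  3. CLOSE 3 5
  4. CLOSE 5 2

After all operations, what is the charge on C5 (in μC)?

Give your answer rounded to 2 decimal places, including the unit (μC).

Answer: 3.78 μC

Derivation:
Initial: C1(1μF, Q=2μC, V=2.00V), C2(2μF, Q=7μC, V=3.50V), C3(4μF, Q=1μC, V=0.25V), C4(6μF, Q=5μC, V=0.83V), C5(2μF, Q=12μC, V=6.00V)
Op 1: CLOSE 2-3: Q_total=8.00, C_total=6.00, V=1.33; Q2=2.67, Q3=5.33; dissipated=7.042
Op 2: CLOSE 1-5: Q_total=14.00, C_total=3.00, V=4.67; Q1=4.67, Q5=9.33; dissipated=5.333
Op 3: CLOSE 3-5: Q_total=14.67, C_total=6.00, V=2.44; Q3=9.78, Q5=4.89; dissipated=7.407
Op 4: CLOSE 5-2: Q_total=7.56, C_total=4.00, V=1.89; Q5=3.78, Q2=3.78; dissipated=0.617
Final charges: Q1=4.67, Q2=3.78, Q3=9.78, Q4=5.00, Q5=3.78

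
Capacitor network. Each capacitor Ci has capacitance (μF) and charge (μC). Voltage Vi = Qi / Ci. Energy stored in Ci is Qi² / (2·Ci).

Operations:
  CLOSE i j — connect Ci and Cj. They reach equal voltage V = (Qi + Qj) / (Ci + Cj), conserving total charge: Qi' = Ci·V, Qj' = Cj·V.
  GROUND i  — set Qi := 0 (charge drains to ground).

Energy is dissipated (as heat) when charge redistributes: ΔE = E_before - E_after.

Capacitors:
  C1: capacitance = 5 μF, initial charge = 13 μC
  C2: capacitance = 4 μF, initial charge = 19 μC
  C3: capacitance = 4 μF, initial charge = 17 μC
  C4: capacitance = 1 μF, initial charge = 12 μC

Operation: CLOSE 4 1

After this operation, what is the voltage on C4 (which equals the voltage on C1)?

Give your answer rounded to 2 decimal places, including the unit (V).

Initial: C1(5μF, Q=13μC, V=2.60V), C2(4μF, Q=19μC, V=4.75V), C3(4μF, Q=17μC, V=4.25V), C4(1μF, Q=12μC, V=12.00V)
Op 1: CLOSE 4-1: Q_total=25.00, C_total=6.00, V=4.17; Q4=4.17, Q1=20.83; dissipated=36.817

Answer: 4.17 V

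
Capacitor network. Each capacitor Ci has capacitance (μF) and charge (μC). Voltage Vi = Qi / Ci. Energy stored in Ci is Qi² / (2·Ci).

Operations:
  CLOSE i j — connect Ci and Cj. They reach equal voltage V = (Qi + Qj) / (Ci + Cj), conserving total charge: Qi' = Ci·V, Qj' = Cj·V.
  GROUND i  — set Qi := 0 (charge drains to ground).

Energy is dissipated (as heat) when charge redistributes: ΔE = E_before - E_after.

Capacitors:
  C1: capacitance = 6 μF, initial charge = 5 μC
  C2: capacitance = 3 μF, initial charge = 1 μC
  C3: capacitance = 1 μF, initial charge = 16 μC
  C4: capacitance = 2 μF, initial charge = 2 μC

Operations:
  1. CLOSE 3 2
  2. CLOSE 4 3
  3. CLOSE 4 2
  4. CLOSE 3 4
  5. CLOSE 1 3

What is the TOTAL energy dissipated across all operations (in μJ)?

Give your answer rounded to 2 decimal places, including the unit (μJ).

Answer: 100.86 μJ

Derivation:
Initial: C1(6μF, Q=5μC, V=0.83V), C2(3μF, Q=1μC, V=0.33V), C3(1μF, Q=16μC, V=16.00V), C4(2μF, Q=2μC, V=1.00V)
Op 1: CLOSE 3-2: Q_total=17.00, C_total=4.00, V=4.25; Q3=4.25, Q2=12.75; dissipated=92.042
Op 2: CLOSE 4-3: Q_total=6.25, C_total=3.00, V=2.08; Q4=4.17, Q3=2.08; dissipated=3.521
Op 3: CLOSE 4-2: Q_total=16.92, C_total=5.00, V=3.38; Q4=6.77, Q2=10.15; dissipated=2.817
Op 4: CLOSE 3-4: Q_total=8.85, C_total=3.00, V=2.95; Q3=2.95, Q4=5.90; dissipated=0.563
Op 5: CLOSE 1-3: Q_total=7.95, C_total=7.00, V=1.14; Q1=6.81, Q3=1.14; dissipated=1.920
Total dissipated: 100.863 μJ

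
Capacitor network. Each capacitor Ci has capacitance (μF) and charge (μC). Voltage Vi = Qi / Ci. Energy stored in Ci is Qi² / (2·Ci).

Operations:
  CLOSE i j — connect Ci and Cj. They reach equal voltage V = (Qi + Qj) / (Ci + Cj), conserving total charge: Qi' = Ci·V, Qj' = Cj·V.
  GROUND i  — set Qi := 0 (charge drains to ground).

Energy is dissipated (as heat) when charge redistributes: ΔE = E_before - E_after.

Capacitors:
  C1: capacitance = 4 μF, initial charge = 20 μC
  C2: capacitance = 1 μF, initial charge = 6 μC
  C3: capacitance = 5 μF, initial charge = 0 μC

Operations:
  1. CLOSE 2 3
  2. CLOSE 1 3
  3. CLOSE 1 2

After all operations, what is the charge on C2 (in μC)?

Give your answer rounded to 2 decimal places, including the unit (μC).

Answer: 2.42 μC

Derivation:
Initial: C1(4μF, Q=20μC, V=5.00V), C2(1μF, Q=6μC, V=6.00V), C3(5μF, Q=0μC, V=0.00V)
Op 1: CLOSE 2-3: Q_total=6.00, C_total=6.00, V=1.00; Q2=1.00, Q3=5.00; dissipated=15.000
Op 2: CLOSE 1-3: Q_total=25.00, C_total=9.00, V=2.78; Q1=11.11, Q3=13.89; dissipated=17.778
Op 3: CLOSE 1-2: Q_total=12.11, C_total=5.00, V=2.42; Q1=9.69, Q2=2.42; dissipated=1.264
Final charges: Q1=9.69, Q2=2.42, Q3=13.89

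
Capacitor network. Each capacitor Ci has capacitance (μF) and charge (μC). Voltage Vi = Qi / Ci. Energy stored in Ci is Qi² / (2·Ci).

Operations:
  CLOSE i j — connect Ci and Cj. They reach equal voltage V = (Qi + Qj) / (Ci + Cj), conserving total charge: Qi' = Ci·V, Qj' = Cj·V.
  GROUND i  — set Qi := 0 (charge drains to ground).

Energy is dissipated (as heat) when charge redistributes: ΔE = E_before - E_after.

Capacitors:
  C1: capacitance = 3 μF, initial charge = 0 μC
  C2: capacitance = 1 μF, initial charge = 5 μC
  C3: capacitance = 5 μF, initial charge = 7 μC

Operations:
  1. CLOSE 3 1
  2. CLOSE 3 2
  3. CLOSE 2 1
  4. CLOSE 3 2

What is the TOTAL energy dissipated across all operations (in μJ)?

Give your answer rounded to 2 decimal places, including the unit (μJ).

Initial: C1(3μF, Q=0μC, V=0.00V), C2(1μF, Q=5μC, V=5.00V), C3(5μF, Q=7μC, V=1.40V)
Op 1: CLOSE 3-1: Q_total=7.00, C_total=8.00, V=0.88; Q3=4.38, Q1=2.62; dissipated=1.837
Op 2: CLOSE 3-2: Q_total=9.38, C_total=6.00, V=1.56; Q3=7.81, Q2=1.56; dissipated=7.090
Op 3: CLOSE 2-1: Q_total=4.19, C_total=4.00, V=1.05; Q2=1.05, Q1=3.14; dissipated=0.177
Op 4: CLOSE 3-2: Q_total=8.86, C_total=6.00, V=1.48; Q3=7.38, Q2=1.48; dissipated=0.111
Total dissipated: 9.215 μJ

Answer: 9.22 μJ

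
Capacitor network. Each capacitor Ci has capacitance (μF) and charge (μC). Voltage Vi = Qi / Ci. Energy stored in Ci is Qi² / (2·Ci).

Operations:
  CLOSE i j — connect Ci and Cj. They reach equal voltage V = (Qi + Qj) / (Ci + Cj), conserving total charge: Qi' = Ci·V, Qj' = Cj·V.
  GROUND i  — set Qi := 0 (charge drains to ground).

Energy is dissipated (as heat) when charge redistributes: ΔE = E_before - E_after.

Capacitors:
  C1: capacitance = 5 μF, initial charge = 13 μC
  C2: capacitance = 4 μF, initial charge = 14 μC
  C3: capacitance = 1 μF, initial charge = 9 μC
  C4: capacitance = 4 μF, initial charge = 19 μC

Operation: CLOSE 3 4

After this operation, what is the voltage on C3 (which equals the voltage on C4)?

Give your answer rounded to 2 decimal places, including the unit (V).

Initial: C1(5μF, Q=13μC, V=2.60V), C2(4μF, Q=14μC, V=3.50V), C3(1μF, Q=9μC, V=9.00V), C4(4μF, Q=19μC, V=4.75V)
Op 1: CLOSE 3-4: Q_total=28.00, C_total=5.00, V=5.60; Q3=5.60, Q4=22.40; dissipated=7.225

Answer: 5.60 V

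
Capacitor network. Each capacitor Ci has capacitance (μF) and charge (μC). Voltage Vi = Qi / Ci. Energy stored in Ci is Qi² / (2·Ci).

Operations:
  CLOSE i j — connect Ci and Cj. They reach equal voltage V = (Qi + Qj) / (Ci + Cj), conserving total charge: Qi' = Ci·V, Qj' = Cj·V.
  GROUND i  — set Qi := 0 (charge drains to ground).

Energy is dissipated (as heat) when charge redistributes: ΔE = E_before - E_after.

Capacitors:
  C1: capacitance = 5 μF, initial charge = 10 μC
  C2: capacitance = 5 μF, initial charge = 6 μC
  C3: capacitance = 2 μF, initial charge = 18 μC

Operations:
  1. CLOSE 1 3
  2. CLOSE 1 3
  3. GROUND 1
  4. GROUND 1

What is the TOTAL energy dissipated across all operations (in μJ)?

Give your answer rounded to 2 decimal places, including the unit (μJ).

Answer: 75.00 μJ

Derivation:
Initial: C1(5μF, Q=10μC, V=2.00V), C2(5μF, Q=6μC, V=1.20V), C3(2μF, Q=18μC, V=9.00V)
Op 1: CLOSE 1-3: Q_total=28.00, C_total=7.00, V=4.00; Q1=20.00, Q3=8.00; dissipated=35.000
Op 2: CLOSE 1-3: Q_total=28.00, C_total=7.00, V=4.00; Q1=20.00, Q3=8.00; dissipated=0.000
Op 3: GROUND 1: Q1=0; energy lost=40.000
Op 4: GROUND 1: Q1=0; energy lost=0.000
Total dissipated: 75.000 μJ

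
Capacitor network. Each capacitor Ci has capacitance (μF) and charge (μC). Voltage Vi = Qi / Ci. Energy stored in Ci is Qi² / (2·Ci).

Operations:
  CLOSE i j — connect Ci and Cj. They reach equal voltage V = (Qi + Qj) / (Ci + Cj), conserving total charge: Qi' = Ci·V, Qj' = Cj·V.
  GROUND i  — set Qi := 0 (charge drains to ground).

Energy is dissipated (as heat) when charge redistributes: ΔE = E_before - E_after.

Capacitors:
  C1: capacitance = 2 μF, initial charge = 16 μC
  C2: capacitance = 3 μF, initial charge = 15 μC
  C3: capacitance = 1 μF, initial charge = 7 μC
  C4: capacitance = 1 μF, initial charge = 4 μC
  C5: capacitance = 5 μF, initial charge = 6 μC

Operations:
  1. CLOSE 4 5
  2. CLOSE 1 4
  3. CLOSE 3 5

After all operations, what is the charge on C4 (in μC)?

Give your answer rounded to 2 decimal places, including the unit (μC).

Initial: C1(2μF, Q=16μC, V=8.00V), C2(3μF, Q=15μC, V=5.00V), C3(1μF, Q=7μC, V=7.00V), C4(1μF, Q=4μC, V=4.00V), C5(5μF, Q=6μC, V=1.20V)
Op 1: CLOSE 4-5: Q_total=10.00, C_total=6.00, V=1.67; Q4=1.67, Q5=8.33; dissipated=3.267
Op 2: CLOSE 1-4: Q_total=17.67, C_total=3.00, V=5.89; Q1=11.78, Q4=5.89; dissipated=13.370
Op 3: CLOSE 3-5: Q_total=15.33, C_total=6.00, V=2.56; Q3=2.56, Q5=12.78; dissipated=11.852
Final charges: Q1=11.78, Q2=15.00, Q3=2.56, Q4=5.89, Q5=12.78

Answer: 5.89 μC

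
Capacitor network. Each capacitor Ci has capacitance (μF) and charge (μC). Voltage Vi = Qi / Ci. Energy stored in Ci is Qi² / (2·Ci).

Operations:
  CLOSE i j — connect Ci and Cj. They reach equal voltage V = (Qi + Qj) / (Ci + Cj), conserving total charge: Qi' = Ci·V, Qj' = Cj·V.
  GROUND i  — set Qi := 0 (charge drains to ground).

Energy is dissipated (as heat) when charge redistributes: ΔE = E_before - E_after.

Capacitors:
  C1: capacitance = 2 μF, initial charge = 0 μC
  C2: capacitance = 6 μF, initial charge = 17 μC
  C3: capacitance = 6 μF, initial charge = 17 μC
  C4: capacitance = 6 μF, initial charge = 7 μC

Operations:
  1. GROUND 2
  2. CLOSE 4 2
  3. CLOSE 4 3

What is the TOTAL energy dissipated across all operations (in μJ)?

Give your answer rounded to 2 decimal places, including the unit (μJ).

Answer: 33.72 μJ

Derivation:
Initial: C1(2μF, Q=0μC, V=0.00V), C2(6μF, Q=17μC, V=2.83V), C3(6μF, Q=17μC, V=2.83V), C4(6μF, Q=7μC, V=1.17V)
Op 1: GROUND 2: Q2=0; energy lost=24.083
Op 2: CLOSE 4-2: Q_total=7.00, C_total=12.00, V=0.58; Q4=3.50, Q2=3.50; dissipated=2.042
Op 3: CLOSE 4-3: Q_total=20.50, C_total=12.00, V=1.71; Q4=10.25, Q3=10.25; dissipated=7.594
Total dissipated: 33.719 μJ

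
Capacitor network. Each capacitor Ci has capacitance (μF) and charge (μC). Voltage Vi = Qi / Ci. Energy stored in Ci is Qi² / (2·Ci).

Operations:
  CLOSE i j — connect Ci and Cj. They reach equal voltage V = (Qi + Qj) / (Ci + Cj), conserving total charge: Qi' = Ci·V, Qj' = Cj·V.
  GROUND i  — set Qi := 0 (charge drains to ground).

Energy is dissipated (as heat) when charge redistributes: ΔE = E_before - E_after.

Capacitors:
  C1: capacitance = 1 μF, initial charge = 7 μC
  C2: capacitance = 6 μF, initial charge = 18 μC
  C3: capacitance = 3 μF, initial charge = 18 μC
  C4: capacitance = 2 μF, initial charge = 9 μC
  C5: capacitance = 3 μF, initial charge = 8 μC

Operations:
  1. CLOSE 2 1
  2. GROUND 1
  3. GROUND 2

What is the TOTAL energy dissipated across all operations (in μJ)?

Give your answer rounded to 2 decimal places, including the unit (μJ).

Initial: C1(1μF, Q=7μC, V=7.00V), C2(6μF, Q=18μC, V=3.00V), C3(3μF, Q=18μC, V=6.00V), C4(2μF, Q=9μC, V=4.50V), C5(3μF, Q=8μC, V=2.67V)
Op 1: CLOSE 2-1: Q_total=25.00, C_total=7.00, V=3.57; Q2=21.43, Q1=3.57; dissipated=6.857
Op 2: GROUND 1: Q1=0; energy lost=6.378
Op 3: GROUND 2: Q2=0; energy lost=38.265
Total dissipated: 51.500 μJ

Answer: 51.50 μJ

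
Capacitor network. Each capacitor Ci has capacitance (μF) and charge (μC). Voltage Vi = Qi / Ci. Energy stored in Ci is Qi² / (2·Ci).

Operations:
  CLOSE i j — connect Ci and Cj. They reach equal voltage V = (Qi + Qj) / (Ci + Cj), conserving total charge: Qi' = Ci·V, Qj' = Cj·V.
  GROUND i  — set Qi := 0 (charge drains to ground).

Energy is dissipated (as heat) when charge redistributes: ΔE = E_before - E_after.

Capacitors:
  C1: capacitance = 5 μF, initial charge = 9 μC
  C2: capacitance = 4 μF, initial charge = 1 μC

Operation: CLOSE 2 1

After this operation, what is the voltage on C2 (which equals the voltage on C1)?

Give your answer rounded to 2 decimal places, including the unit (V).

Initial: C1(5μF, Q=9μC, V=1.80V), C2(4μF, Q=1μC, V=0.25V)
Op 1: CLOSE 2-1: Q_total=10.00, C_total=9.00, V=1.11; Q2=4.44, Q1=5.56; dissipated=2.669

Answer: 1.11 V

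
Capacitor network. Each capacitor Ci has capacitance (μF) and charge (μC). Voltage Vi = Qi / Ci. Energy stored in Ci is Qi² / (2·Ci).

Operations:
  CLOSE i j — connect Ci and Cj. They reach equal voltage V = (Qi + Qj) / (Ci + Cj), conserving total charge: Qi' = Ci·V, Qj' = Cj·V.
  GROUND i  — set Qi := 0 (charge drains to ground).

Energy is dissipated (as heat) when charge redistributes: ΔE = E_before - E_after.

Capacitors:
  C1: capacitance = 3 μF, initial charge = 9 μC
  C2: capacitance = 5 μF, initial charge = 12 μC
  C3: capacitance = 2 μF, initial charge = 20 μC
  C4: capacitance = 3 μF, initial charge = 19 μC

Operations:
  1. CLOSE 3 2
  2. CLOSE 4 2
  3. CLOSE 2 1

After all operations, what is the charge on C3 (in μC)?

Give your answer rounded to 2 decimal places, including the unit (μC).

Initial: C1(3μF, Q=9μC, V=3.00V), C2(5μF, Q=12μC, V=2.40V), C3(2μF, Q=20μC, V=10.00V), C4(3μF, Q=19μC, V=6.33V)
Op 1: CLOSE 3-2: Q_total=32.00, C_total=7.00, V=4.57; Q3=9.14, Q2=22.86; dissipated=41.257
Op 2: CLOSE 4-2: Q_total=41.86, C_total=8.00, V=5.23; Q4=15.70, Q2=26.16; dissipated=2.910
Op 3: CLOSE 2-1: Q_total=35.16, C_total=8.00, V=4.40; Q2=21.98, Q1=13.19; dissipated=4.671
Final charges: Q1=13.19, Q2=21.98, Q3=9.14, Q4=15.70

Answer: 9.14 μC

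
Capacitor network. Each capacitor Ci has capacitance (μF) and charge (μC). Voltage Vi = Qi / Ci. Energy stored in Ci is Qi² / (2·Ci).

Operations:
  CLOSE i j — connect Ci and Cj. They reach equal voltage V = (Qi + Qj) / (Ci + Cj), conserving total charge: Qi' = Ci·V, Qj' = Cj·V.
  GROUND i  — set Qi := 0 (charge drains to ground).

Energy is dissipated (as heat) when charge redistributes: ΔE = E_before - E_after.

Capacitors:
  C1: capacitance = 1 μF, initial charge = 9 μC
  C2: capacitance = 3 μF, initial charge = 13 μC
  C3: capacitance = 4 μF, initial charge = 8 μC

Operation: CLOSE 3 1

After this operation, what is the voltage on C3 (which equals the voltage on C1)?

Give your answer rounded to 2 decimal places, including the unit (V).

Initial: C1(1μF, Q=9μC, V=9.00V), C2(3μF, Q=13μC, V=4.33V), C3(4μF, Q=8μC, V=2.00V)
Op 1: CLOSE 3-1: Q_total=17.00, C_total=5.00, V=3.40; Q3=13.60, Q1=3.40; dissipated=19.600

Answer: 3.40 V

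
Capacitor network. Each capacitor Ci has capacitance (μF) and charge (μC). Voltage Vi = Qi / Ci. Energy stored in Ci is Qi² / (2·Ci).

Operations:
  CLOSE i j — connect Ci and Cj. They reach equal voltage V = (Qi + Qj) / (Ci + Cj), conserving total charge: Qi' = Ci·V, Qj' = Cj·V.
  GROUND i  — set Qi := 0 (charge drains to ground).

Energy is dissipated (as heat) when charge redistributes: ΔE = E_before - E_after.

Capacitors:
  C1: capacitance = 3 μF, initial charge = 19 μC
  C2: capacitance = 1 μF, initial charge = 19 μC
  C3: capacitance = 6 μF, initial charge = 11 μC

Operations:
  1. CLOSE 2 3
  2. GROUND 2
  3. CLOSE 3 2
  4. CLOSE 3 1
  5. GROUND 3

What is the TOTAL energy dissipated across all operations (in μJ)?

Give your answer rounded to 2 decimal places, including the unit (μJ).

Answer: 212.81 μJ

Derivation:
Initial: C1(3μF, Q=19μC, V=6.33V), C2(1μF, Q=19μC, V=19.00V), C3(6μF, Q=11μC, V=1.83V)
Op 1: CLOSE 2-3: Q_total=30.00, C_total=7.00, V=4.29; Q2=4.29, Q3=25.71; dissipated=126.298
Op 2: GROUND 2: Q2=0; energy lost=9.184
Op 3: CLOSE 3-2: Q_total=25.71, C_total=7.00, V=3.67; Q3=22.04, Q2=3.67; dissipated=7.872
Op 4: CLOSE 3-1: Q_total=41.04, C_total=9.00, V=4.56; Q3=27.36, Q1=13.68; dissipated=7.075
Op 5: GROUND 3: Q3=0; energy lost=62.383
Total dissipated: 212.811 μJ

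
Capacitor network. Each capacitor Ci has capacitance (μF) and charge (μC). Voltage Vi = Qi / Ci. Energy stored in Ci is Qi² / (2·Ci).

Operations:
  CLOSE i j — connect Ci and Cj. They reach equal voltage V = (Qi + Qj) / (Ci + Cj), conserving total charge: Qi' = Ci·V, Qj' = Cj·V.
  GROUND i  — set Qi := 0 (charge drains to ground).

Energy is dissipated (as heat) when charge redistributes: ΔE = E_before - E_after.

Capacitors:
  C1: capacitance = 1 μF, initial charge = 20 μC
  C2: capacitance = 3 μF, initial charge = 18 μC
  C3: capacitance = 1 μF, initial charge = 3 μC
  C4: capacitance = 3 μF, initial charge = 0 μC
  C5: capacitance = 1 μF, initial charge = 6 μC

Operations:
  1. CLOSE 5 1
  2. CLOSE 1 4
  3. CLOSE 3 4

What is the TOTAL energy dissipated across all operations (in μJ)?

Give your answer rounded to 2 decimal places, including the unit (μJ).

Initial: C1(1μF, Q=20μC, V=20.00V), C2(3μF, Q=18μC, V=6.00V), C3(1μF, Q=3μC, V=3.00V), C4(3μF, Q=0μC, V=0.00V), C5(1μF, Q=6μC, V=6.00V)
Op 1: CLOSE 5-1: Q_total=26.00, C_total=2.00, V=13.00; Q5=13.00, Q1=13.00; dissipated=49.000
Op 2: CLOSE 1-4: Q_total=13.00, C_total=4.00, V=3.25; Q1=3.25, Q4=9.75; dissipated=63.375
Op 3: CLOSE 3-4: Q_total=12.75, C_total=4.00, V=3.19; Q3=3.19, Q4=9.56; dissipated=0.023
Total dissipated: 112.398 μJ

Answer: 112.40 μJ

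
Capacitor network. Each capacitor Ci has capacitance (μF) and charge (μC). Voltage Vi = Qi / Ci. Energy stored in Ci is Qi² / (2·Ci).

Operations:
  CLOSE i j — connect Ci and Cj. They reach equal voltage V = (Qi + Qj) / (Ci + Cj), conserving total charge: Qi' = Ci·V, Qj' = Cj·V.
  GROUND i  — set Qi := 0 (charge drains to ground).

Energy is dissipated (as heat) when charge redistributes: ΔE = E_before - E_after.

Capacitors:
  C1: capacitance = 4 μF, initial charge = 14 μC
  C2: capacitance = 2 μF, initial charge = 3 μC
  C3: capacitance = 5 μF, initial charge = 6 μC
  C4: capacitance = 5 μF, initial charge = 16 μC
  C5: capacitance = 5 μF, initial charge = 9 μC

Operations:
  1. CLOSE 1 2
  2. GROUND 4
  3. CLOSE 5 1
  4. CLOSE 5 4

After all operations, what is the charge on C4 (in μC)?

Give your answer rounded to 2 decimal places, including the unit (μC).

Initial: C1(4μF, Q=14μC, V=3.50V), C2(2μF, Q=3μC, V=1.50V), C3(5μF, Q=6μC, V=1.20V), C4(5μF, Q=16μC, V=3.20V), C5(5μF, Q=9μC, V=1.80V)
Op 1: CLOSE 1-2: Q_total=17.00, C_total=6.00, V=2.83; Q1=11.33, Q2=5.67; dissipated=2.667
Op 2: GROUND 4: Q4=0; energy lost=25.600
Op 3: CLOSE 5-1: Q_total=20.33, C_total=9.00, V=2.26; Q5=11.30, Q1=9.04; dissipated=1.186
Op 4: CLOSE 5-4: Q_total=11.30, C_total=10.00, V=1.13; Q5=5.65, Q4=5.65; dissipated=6.380
Final charges: Q1=9.04, Q2=5.67, Q3=6.00, Q4=5.65, Q5=5.65

Answer: 5.65 μC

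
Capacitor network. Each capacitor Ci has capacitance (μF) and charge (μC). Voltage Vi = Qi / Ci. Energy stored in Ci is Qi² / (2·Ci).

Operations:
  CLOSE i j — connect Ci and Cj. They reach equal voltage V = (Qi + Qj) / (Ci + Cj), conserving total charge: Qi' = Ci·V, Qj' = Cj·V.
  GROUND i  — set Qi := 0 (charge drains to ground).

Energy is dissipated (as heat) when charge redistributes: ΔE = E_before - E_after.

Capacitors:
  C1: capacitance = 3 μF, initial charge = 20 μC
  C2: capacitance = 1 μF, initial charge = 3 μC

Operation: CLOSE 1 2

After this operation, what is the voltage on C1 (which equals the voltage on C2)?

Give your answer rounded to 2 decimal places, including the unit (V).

Answer: 5.75 V

Derivation:
Initial: C1(3μF, Q=20μC, V=6.67V), C2(1μF, Q=3μC, V=3.00V)
Op 1: CLOSE 1-2: Q_total=23.00, C_total=4.00, V=5.75; Q1=17.25, Q2=5.75; dissipated=5.042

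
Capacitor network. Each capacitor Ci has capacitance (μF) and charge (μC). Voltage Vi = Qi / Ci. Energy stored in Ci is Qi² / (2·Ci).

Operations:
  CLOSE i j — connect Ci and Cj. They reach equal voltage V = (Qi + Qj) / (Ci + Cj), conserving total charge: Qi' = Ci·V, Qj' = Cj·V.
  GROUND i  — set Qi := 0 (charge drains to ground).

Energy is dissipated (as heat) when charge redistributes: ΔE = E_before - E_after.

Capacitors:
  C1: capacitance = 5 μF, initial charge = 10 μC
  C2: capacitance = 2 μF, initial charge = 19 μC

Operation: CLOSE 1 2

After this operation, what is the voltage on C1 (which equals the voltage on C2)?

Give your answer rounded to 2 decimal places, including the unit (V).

Answer: 4.14 V

Derivation:
Initial: C1(5μF, Q=10μC, V=2.00V), C2(2μF, Q=19μC, V=9.50V)
Op 1: CLOSE 1-2: Q_total=29.00, C_total=7.00, V=4.14; Q1=20.71, Q2=8.29; dissipated=40.179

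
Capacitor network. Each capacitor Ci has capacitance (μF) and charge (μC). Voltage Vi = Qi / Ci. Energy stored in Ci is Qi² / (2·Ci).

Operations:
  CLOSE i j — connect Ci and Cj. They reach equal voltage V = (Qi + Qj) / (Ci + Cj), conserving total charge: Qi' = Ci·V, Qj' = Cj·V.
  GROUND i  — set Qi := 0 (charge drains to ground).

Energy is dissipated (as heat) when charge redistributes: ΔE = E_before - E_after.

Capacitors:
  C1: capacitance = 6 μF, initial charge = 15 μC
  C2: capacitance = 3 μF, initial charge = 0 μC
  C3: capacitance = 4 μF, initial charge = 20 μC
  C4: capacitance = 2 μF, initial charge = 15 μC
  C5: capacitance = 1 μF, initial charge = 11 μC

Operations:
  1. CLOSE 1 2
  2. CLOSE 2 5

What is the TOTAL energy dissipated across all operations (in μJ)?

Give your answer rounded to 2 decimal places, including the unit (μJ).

Initial: C1(6μF, Q=15μC, V=2.50V), C2(3μF, Q=0μC, V=0.00V), C3(4μF, Q=20μC, V=5.00V), C4(2μF, Q=15μC, V=7.50V), C5(1μF, Q=11μC, V=11.00V)
Op 1: CLOSE 1-2: Q_total=15.00, C_total=9.00, V=1.67; Q1=10.00, Q2=5.00; dissipated=6.250
Op 2: CLOSE 2-5: Q_total=16.00, C_total=4.00, V=4.00; Q2=12.00, Q5=4.00; dissipated=32.667
Total dissipated: 38.917 μJ

Answer: 38.92 μJ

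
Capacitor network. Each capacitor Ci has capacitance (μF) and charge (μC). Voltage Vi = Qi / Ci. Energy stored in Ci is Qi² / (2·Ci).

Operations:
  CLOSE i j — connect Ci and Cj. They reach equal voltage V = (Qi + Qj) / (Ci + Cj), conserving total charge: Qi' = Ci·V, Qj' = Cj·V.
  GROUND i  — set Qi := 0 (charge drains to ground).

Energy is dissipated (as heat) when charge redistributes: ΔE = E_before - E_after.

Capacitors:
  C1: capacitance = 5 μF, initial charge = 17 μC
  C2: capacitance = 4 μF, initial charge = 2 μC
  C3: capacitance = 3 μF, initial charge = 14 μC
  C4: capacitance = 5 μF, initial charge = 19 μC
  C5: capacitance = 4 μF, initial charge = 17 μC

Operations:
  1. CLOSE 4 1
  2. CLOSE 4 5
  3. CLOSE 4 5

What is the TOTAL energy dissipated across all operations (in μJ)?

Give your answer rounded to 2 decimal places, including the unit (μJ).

Answer: 0.67 μJ

Derivation:
Initial: C1(5μF, Q=17μC, V=3.40V), C2(4μF, Q=2μC, V=0.50V), C3(3μF, Q=14μC, V=4.67V), C4(5μF, Q=19μC, V=3.80V), C5(4μF, Q=17μC, V=4.25V)
Op 1: CLOSE 4-1: Q_total=36.00, C_total=10.00, V=3.60; Q4=18.00, Q1=18.00; dissipated=0.200
Op 2: CLOSE 4-5: Q_total=35.00, C_total=9.00, V=3.89; Q4=19.44, Q5=15.56; dissipated=0.469
Op 3: CLOSE 4-5: Q_total=35.00, C_total=9.00, V=3.89; Q4=19.44, Q5=15.56; dissipated=0.000
Total dissipated: 0.669 μJ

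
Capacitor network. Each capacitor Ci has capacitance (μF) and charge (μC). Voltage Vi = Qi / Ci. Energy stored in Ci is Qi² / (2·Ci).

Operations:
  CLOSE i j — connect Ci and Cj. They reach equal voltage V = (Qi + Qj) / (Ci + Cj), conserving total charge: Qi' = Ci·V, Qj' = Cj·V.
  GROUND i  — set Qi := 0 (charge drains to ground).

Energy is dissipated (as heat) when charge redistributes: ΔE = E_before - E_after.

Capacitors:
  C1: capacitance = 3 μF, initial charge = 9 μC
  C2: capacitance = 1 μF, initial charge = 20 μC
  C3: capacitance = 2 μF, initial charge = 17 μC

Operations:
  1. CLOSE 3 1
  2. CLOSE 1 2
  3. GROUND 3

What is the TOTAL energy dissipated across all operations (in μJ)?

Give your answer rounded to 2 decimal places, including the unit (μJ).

Initial: C1(3μF, Q=9μC, V=3.00V), C2(1μF, Q=20μC, V=20.00V), C3(2μF, Q=17μC, V=8.50V)
Op 1: CLOSE 3-1: Q_total=26.00, C_total=5.00, V=5.20; Q3=10.40, Q1=15.60; dissipated=18.150
Op 2: CLOSE 1-2: Q_total=35.60, C_total=4.00, V=8.90; Q1=26.70, Q2=8.90; dissipated=82.140
Op 3: GROUND 3: Q3=0; energy lost=27.040
Total dissipated: 127.330 μJ

Answer: 127.33 μJ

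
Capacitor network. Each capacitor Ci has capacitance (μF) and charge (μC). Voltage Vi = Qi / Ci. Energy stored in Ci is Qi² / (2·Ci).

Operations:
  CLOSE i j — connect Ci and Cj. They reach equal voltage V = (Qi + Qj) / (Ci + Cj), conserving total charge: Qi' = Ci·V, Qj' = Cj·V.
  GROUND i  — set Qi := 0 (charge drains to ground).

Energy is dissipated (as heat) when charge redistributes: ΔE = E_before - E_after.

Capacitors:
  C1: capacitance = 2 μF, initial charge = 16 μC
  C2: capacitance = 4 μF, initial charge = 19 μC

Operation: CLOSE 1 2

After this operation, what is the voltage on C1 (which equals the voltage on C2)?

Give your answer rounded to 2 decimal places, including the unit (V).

Initial: C1(2μF, Q=16μC, V=8.00V), C2(4μF, Q=19μC, V=4.75V)
Op 1: CLOSE 1-2: Q_total=35.00, C_total=6.00, V=5.83; Q1=11.67, Q2=23.33; dissipated=7.042

Answer: 5.83 V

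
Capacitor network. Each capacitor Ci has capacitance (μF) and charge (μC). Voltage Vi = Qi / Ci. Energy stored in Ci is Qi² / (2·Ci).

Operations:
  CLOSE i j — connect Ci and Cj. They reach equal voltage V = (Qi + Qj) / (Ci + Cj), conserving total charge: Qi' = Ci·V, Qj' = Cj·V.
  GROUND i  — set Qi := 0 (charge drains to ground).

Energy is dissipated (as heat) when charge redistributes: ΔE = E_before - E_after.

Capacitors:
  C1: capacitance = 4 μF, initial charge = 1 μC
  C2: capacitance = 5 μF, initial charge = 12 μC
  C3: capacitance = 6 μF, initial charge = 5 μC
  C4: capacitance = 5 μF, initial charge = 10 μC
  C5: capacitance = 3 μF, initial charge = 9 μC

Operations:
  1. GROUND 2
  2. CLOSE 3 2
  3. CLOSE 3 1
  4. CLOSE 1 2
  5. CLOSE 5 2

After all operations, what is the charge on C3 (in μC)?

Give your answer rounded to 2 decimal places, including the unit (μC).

Initial: C1(4μF, Q=1μC, V=0.25V), C2(5μF, Q=12μC, V=2.40V), C3(6μF, Q=5μC, V=0.83V), C4(5μF, Q=10μC, V=2.00V), C5(3μF, Q=9μC, V=3.00V)
Op 1: GROUND 2: Q2=0; energy lost=14.400
Op 2: CLOSE 3-2: Q_total=5.00, C_total=11.00, V=0.45; Q3=2.73, Q2=2.27; dissipated=0.947
Op 3: CLOSE 3-1: Q_total=3.73, C_total=10.00, V=0.37; Q3=2.24, Q1=1.49; dissipated=0.050
Op 4: CLOSE 1-2: Q_total=3.76, C_total=9.00, V=0.42; Q1=1.67, Q2=2.09; dissipated=0.007
Op 5: CLOSE 5-2: Q_total=11.09, C_total=8.00, V=1.39; Q5=4.16, Q2=6.93; dissipated=6.249
Final charges: Q1=1.67, Q2=6.93, Q3=2.24, Q4=10.00, Q5=4.16

Answer: 2.24 μC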